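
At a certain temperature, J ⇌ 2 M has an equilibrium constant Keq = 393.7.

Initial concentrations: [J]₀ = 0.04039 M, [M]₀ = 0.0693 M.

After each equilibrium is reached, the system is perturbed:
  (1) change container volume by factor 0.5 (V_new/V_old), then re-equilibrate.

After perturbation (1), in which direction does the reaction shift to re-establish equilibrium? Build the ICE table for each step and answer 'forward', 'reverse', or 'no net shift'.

Direction: reverse

Q₀ = 0.1189 vs Keq = 393.7 ⇒ Q<K, forward
Step 1:
                   J          M
  I          0.04039     0.0693
  C         -0.04033    0.08067
  E       5.7124e-05       0.15
  solve Keq expr → x = 0.04033; check Q = 393.7
Then change container volume by factor 0.5 (V_new/V_old).
Step 2:
                   J          M
  I       1.1425e-04     0.2999
  C       1.1390e-04 -2.2780e-04
  E       2.2815e-04     0.2997
  solve Keq expr → x = -1.1390e-04; check Q = 393.7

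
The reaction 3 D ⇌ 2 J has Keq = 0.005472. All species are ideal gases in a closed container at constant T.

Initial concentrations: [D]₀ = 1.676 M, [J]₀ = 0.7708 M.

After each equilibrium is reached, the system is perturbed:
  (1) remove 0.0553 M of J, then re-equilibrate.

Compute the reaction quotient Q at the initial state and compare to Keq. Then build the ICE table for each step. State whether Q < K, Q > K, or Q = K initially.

Q₀ = 0.1262 vs Keq = 0.005472 ⇒ Q>K, reverse
Step 1:
                   D          J
  init         1.676     0.7708
  Δ           0.7396    -0.4931
  eq           2.416     0.2777
  solve Keq expr → x = -0.2465; check Q = 0.005472
Then remove 0.0553 M of J.
Step 2:
                   D          J
  init         2.416     0.2224
  Δ           -0.066      0.044
  eq            2.35     0.2664
  solve Keq expr → x = 0.022; check Q = 0.005472

Q₀ = 0.1262; Q > K (proceeds reverse)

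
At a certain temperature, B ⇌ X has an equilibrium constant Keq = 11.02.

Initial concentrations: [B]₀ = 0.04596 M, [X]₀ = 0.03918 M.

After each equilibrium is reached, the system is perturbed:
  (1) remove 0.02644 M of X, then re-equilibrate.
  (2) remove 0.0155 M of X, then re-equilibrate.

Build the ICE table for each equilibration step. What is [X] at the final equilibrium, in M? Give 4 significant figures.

Q₀ = 0.8525 vs Keq = 11.02 ⇒ Q<K, forward
Step 1:
                   B          X
  Initial    0.04596    0.03918
  Change    -0.03888    0.03888
  Equil     0.007083    0.07806
  solve Keq expr → x = 0.03888; check Q = 11.02
Then remove 0.02644 M of X.
Step 2:
                   B          X
  Initial   0.007083    0.05162
  Change     -0.0022     0.0022
  Equil     0.004884    0.05382
  solve Keq expr → x = 0.0022; check Q = 11.02
Then remove 0.0155 M of X.
Step 3:
                   B          X
  Initial   0.004884    0.03832
  Change    -0.00129    0.00129
  Equil     0.003594    0.03961
  solve Keq expr → x = 0.00129; check Q = 11.02

[X]_eq = 0.03961 M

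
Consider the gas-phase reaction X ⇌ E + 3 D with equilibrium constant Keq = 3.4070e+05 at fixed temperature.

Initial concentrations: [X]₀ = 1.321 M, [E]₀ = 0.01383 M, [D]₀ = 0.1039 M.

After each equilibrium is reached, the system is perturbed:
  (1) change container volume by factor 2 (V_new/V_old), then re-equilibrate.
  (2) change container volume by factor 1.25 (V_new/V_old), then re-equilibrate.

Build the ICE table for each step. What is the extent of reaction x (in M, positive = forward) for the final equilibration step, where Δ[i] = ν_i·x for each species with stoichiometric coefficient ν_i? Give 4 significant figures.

Q₀ = 1.1743e-05 vs Keq = 3.4070e+05 ⇒ Q<K, forward
Step 1:
                   X          E          D
  I            1.321    0.01383     0.1039
  C           -1.321      1.321      3.962
  E       2.6333e-04      1.335      4.066
  solve Keq expr → x = 1.321; check Q = 3.4070e+05
Then change container volume by factor 2 (V_new/V_old).
Step 2:
                   X          E          D
  I       1.3167e-04     0.6673      2.033
  C       -1.1520e-04 1.1520e-04 3.4559e-04
  E       1.6470e-05     0.6674      2.033
  solve Keq expr → x = 1.1520e-04; check Q = 3.4070e+05
Then change container volume by factor 1.25 (V_new/V_old).
Step 3:
                   X          E          D
  I       1.3176e-05     0.5339      1.627
  C       -6.4294e-06 6.4294e-06 1.9288e-05
  E       6.7463e-06     0.5339      1.627
  solve Keq expr → x = 6.4294e-06; check Q = 3.4070e+05

x = 6.4294e-06 M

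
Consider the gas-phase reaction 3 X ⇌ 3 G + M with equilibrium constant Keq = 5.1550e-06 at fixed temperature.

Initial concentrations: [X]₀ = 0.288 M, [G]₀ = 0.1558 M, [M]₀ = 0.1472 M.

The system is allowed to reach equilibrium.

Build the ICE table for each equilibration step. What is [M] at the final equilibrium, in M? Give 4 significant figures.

Q₀ = 0.0233 vs Keq = 5.1550e-06 ⇒ Q>K, reverse
Step 1:
                  X         G         M
  init        0.288    0.1558    0.1472
  Δ          0.1399   -0.1399  -0.04663
  eq         0.4279    0.0159    0.1006
  solve Keq expr → x = -0.04663; check Q = 5.1550e-06

[M]_eq = 0.1006 M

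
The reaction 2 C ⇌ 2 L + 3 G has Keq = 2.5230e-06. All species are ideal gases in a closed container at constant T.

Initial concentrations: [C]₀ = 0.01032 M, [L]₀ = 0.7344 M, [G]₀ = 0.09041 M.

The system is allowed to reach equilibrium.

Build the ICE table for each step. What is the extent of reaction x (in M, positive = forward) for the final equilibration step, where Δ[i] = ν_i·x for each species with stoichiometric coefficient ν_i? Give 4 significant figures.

Q₀ = 3.742 vs Keq = 2.5230e-06 ⇒ Q>K, reverse
Step 1:
                   C          L          G
  init       0.01032     0.7344    0.09041
  Δ           0.0583    -0.0583   -0.08745
  eq         0.06862     0.6761   0.002962
  solve Keq expr → x = -0.02915; check Q = 2.5230e-06

x = -0.02915 M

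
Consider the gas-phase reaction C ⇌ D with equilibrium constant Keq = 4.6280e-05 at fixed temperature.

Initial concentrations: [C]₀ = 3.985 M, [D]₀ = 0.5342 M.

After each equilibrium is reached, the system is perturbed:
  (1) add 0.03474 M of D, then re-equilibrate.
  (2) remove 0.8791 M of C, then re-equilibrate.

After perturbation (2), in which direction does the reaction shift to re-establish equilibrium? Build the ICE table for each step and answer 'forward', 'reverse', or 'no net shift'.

Direction: reverse

Q₀ = 0.1341 vs Keq = 4.6280e-05 ⇒ Q>K, reverse
Step 1:
                  C         D
  I           3.985    0.5342
  C           0.534    -0.534
  E           4.519 2.0914e-04
  solve Keq expr → x = -0.534; check Q = 4.6280e-05
Then add 0.03474 M of D.
Step 2:
                  C         D
  I           4.519   0.03495
  C         0.03474  -0.03474
  E           4.554 2.1075e-04
  solve Keq expr → x = -0.03474; check Q = 4.6280e-05
Then remove 0.8791 M of C.
Step 3:
                  C         D
  I           3.675 2.1075e-04
  C       4.0683e-05 -4.0683e-05
  E           3.675 1.7006e-04
  solve Keq expr → x = -4.0683e-05; check Q = 4.6280e-05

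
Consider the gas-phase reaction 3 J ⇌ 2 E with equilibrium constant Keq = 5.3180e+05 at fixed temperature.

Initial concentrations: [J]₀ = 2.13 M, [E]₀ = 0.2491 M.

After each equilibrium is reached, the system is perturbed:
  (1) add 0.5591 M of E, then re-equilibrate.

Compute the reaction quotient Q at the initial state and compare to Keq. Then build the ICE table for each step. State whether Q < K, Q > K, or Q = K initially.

Q₀ = 0.006421; Q < K (proceeds forward)

Q₀ = 0.006421 vs Keq = 5.3180e+05 ⇒ Q<K, forward
Step 1:
                  J         E
  I            2.13    0.2491
  C          -2.113     1.408
  E         0.01729     1.658
  solve Keq expr → x = 0.7042; check Q = 5.3180e+05
Then add 0.5591 M of E.
Step 2:
                  J         E
  I         0.01729     2.217
  C        0.003681 -0.002454
  E         0.02097     2.214
  solve Keq expr → x = -0.001227; check Q = 5.3180e+05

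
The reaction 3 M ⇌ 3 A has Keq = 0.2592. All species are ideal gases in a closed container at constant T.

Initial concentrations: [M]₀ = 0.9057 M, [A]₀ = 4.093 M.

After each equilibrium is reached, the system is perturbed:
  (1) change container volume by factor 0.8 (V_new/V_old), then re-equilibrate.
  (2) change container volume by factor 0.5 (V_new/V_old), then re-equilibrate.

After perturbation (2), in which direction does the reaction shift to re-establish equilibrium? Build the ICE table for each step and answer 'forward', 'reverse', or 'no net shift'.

Q₀ = 92.29 vs Keq = 0.2592 ⇒ Q>K, reverse
Step 1:
                   M          A
  Initial     0.9057      4.093
  Change       2.147     -2.147
  Equil        3.052      1.946
  solve Keq expr → x = -0.7156; check Q = 0.2592
Then change container volume by factor 0.8 (V_new/V_old).
Step 2:
                   M          A
  Initial      3.816      2.433
  Change           0          0
  Equil        3.816      2.433
  solve Keq expr → x = 0; check Q = 0.2592
Then change container volume by factor 0.5 (V_new/V_old).
Step 3:
                   M          A
  Initial      7.631      4.866
  Change           0          0
  Equil        7.631      4.866
  solve Keq expr → x = 0; check Q = 0.2592

Direction: no net shift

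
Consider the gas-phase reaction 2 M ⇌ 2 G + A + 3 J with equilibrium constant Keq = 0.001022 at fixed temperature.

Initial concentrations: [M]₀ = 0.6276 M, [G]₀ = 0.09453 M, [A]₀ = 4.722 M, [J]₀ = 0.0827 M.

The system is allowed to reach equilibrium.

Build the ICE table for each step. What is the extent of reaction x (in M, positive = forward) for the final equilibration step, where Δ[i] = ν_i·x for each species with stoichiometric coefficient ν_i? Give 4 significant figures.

x = 0.02358 M

Q₀ = 6.0592e-05 vs Keq = 0.001022 ⇒ Q<K, forward
Step 1:
                    M           G           A           J
  Initial      0.6276     0.09453       4.722      0.0827
  Change     -0.04717     0.04717     0.02358     0.07075
  Equil        0.5804      0.1417       4.746      0.1535
  solve Keq expr → x = 0.02358; check Q = 0.001022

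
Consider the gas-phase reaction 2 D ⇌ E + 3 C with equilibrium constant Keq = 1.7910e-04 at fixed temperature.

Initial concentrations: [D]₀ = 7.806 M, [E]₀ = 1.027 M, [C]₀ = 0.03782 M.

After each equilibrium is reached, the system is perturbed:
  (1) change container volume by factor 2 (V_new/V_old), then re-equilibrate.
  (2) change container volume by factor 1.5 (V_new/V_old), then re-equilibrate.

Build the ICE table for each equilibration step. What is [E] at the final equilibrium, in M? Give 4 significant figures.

Q₀ = 9.1175e-07 vs Keq = 1.7910e-04 ⇒ Q<K, forward
Step 1:
                  D         E         C
  init        7.806     1.027   0.03782
  Δ         -0.1172   0.05861    0.1758
  eq          7.689     1.086    0.2137
  solve Keq expr → x = 0.05861; check Q = 1.7910e-04
Then change container volume by factor 2 (V_new/V_old).
Step 2:
                  D         E         C
  init        3.844    0.5428    0.1068
  Δ        -0.03972   0.01986   0.05958
  eq          3.805    0.5627    0.1664
  solve Keq expr → x = 0.01986; check Q = 1.7910e-04
Then change container volume by factor 1.5 (V_new/V_old).
Step 3:
                  D         E         C
  init        2.536    0.3751    0.1109
  Δ         -0.0215   0.01075   0.03225
  eq          2.515    0.3859    0.1432
  solve Keq expr → x = 0.01075; check Q = 1.7910e-04

[E]_eq = 0.3859 M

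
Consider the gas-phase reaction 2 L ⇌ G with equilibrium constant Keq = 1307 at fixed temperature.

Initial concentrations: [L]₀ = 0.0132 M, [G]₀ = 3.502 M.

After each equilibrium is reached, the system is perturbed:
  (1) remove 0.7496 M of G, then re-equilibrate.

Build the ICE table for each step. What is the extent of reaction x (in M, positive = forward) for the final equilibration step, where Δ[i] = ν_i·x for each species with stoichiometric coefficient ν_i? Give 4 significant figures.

Q₀ = 2.0099e+04 vs Keq = 1307 ⇒ Q>K, reverse
Step 1:
                    L           G
  init         0.0132       3.502
  Δ           0.03842    -0.01921
  eq          0.05162       3.483
  solve Keq expr → x = -0.01921; check Q = 1307
Then remove 0.7496 M of G.
Step 2:
                    L           G
  init        0.05162       2.733
  Δ         -0.005867    0.002933
  eq          0.04575       2.736
  solve Keq expr → x = 0.002933; check Q = 1307

x = 0.002933 M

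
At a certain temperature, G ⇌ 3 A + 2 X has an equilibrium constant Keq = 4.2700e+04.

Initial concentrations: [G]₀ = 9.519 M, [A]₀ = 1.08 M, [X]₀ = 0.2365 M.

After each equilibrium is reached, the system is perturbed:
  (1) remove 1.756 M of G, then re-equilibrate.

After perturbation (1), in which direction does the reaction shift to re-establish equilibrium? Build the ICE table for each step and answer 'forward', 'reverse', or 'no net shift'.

Direction: reverse

Q₀ = 0.007402 vs Keq = 4.2700e+04 ⇒ Q<K, forward
Step 1:
                    G           A           X
  Initial       9.519        1.08      0.2365
  Change       -4.334          13       8.668
  Equil         5.185       14.08       8.904
  solve Keq expr → x = 4.334; check Q = 4.2700e+04
Then remove 1.756 M of G.
Step 2:
                    G           A           X
  Initial       3.429       14.08       8.904
  Change       0.2944     -0.8832     -0.5888
  Equil         3.723        13.2       8.316
  solve Keq expr → x = -0.2944; check Q = 4.2700e+04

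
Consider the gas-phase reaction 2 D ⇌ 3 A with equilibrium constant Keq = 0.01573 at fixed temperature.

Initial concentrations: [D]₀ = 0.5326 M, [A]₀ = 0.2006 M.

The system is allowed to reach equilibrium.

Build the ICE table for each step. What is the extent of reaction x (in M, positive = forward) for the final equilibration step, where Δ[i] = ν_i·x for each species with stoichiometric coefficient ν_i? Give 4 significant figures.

x = -0.01055 M

Q₀ = 0.02846 vs Keq = 0.01573 ⇒ Q>K, reverse
Step 1:
                  D         A
  init       0.5326    0.2006
  Δ          0.0211  -0.03165
  eq         0.5537     0.169
  solve Keq expr → x = -0.01055; check Q = 0.01573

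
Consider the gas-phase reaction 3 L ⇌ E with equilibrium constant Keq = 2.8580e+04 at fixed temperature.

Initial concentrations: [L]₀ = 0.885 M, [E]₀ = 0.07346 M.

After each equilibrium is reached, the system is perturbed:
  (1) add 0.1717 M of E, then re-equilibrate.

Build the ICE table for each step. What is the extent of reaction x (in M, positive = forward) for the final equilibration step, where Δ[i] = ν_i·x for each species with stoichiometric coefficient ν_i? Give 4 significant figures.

Q₀ = 0.106 vs Keq = 2.8580e+04 ⇒ Q<K, forward
Step 1:
                   L          E
  Initial      0.885    0.07346
  Change     -0.8617     0.2872
  Equil      0.02328     0.3607
  solve Keq expr → x = 0.2872; check Q = 2.8580e+04
Then add 0.1717 M of E.
Step 2:
                   L          E
  Initial    0.02328     0.5324
  Change    0.003209   -0.00107
  Equil      0.02649     0.5313
  solve Keq expr → x = -0.00107; check Q = 2.8580e+04

x = -0.00107 M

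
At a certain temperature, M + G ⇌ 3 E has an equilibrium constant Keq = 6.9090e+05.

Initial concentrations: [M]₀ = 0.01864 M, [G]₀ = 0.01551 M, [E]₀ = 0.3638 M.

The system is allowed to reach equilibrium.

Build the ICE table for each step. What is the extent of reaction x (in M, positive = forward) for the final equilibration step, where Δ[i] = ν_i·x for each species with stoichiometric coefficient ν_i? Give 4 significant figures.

x = 0.01548 M

Q₀ = 166.5 vs Keq = 6.9090e+05 ⇒ Q<K, forward
Step 1:
                  M         G         E
  init      0.01864   0.01551    0.3638
  Δ        -0.01548  -0.01548   0.04644
  eq       0.003162 3.1606e-05    0.4102
  solve Keq expr → x = 0.01548; check Q = 6.9090e+05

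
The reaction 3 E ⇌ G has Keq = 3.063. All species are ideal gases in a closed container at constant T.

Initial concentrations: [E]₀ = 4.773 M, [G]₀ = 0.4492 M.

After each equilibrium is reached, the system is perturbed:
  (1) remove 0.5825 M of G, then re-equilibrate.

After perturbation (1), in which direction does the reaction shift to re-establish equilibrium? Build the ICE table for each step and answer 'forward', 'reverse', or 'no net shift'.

Q₀ = 0.004131 vs Keq = 3.063 ⇒ Q<K, forward
Step 1:
                   E          G
  init         4.773     0.4492
  Δ           -3.941      1.314
  eq          0.8318      1.763
  solve Keq expr → x = 1.314; check Q = 3.063
Then remove 0.5825 M of G.
Step 2:
                   E          G
  init        0.8318       1.18
  Δ         -0.09748    0.03249
  eq          0.7343      1.213
  solve Keq expr → x = 0.03249; check Q = 3.063

Direction: forward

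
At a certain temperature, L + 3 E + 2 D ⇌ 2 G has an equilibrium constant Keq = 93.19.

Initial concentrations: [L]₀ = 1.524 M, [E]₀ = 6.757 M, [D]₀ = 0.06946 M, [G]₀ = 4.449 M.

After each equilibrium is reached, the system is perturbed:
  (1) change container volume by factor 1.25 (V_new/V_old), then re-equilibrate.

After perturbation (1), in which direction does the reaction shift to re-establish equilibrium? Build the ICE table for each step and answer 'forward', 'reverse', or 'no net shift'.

Direction: reverse

Q₀ = 8.726 vs Keq = 93.19 ⇒ Q<K, forward
Step 1:
                   L          E          D          G
  init         1.524      6.757    0.06946      4.449
  Δ         -0.02373   -0.07119   -0.04746    0.04746
  eq             1.5      6.686      0.022      4.496
  solve Keq expr → x = 0.02373; check Q = 93.19
Then change container volume by factor 1.25 (V_new/V_old).
Step 2:
                   L          E          D          G
  init           1.2      5.349     0.0176      3.597
  Δ          0.00483    0.01449   0.009659  -0.009659
  eq           1.205      5.363    0.02726      3.588
  solve Keq expr → x = -0.00483; check Q = 93.19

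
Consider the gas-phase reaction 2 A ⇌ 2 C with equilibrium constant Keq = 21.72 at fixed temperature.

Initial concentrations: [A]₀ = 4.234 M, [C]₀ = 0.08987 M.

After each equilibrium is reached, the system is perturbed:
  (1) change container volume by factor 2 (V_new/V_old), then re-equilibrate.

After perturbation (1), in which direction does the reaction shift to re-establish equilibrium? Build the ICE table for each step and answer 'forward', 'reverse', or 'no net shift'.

Q₀ = 4.5053e-04 vs Keq = 21.72 ⇒ Q<K, forward
Step 1:
                   A          C
  init         4.234    0.08987
  Δ            -3.47       3.47
  eq          0.7639       3.56
  solve Keq expr → x = 1.735; check Q = 21.72
Then change container volume by factor 2 (V_new/V_old).
Step 2:
                   A          C
  init        0.3819       1.78
  Δ                0          0
  eq          0.3819       1.78
  solve Keq expr → x = 0; check Q = 21.72

Direction: no net shift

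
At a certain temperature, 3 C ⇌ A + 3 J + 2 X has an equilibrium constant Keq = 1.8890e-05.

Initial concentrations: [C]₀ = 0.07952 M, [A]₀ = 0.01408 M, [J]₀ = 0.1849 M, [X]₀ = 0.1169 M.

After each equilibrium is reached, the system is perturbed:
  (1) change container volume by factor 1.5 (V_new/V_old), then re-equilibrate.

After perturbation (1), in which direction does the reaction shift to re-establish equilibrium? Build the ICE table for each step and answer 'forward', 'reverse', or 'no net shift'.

Direction: forward

Q₀ = 0.002419 vs Keq = 1.8890e-05 ⇒ Q>K, reverse
Step 1:
                   C          A          J          X
  I          0.07952    0.01408     0.1849     0.1169
  C          0.03864   -0.01288   -0.03864   -0.02576
  E           0.1182   0.001199     0.1463    0.09114
  solve Keq expr → x = -0.01288; check Q = 1.8890e-05
Then change container volume by factor 1.5 (V_new/V_old).
Step 2:
                   C          A          J          X
  I          0.07877 7.9950e-04    0.09751    0.06076
  C        -0.003496   0.001165   0.003496   0.002331
  E          0.07528   0.001965      0.101    0.06309
  solve Keq expr → x = 0.001165; check Q = 1.8890e-05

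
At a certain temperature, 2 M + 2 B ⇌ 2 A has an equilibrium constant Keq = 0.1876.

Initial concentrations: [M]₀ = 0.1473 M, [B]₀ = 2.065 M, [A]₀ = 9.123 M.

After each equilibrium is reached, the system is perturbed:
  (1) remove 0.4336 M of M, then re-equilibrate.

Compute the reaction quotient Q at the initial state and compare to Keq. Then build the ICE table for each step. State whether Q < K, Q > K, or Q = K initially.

Q₀ = 899.6; Q > K (proceeds reverse)

Q₀ = 899.6 vs Keq = 0.1876 ⇒ Q>K, reverse
Step 1:
                    M           B           A
  I            0.1473       2.065       9.123
  C             2.826       2.826      -2.826
  E             2.973       4.891       6.297
  solve Keq expr → x = -1.413; check Q = 0.1876
Then remove 0.4336 M of M.
Step 2:
                    M           B           A
  I             2.539       4.891       6.297
  C            0.2131      0.2131     -0.2131
  E             2.752       5.104       6.084
  solve Keq expr → x = -0.1065; check Q = 0.1876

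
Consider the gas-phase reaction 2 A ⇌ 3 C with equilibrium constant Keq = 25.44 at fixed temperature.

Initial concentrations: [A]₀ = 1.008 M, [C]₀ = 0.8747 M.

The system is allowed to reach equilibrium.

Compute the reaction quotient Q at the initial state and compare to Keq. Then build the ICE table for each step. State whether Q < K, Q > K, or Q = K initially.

Q₀ = 0.6587 vs Keq = 25.44 ⇒ Q<K, forward
Step 1:
                  A         C
  init        1.008    0.8747
  Δ         -0.5618    0.8427
  eq         0.4462     1.717
  solve Keq expr → x = 0.2809; check Q = 25.44

Q₀ = 0.6587; Q < K (proceeds forward)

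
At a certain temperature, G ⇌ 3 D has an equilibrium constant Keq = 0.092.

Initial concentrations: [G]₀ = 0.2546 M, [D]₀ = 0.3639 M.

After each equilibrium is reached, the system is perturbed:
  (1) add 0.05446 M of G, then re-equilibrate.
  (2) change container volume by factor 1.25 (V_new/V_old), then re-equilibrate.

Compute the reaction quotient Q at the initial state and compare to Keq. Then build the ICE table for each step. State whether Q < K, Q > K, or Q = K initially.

Q₀ = 0.1893; Q > K (proceeds reverse)

Q₀ = 0.1893 vs Keq = 0.092 ⇒ Q>K, reverse
Step 1:
                  G         D
  init       0.2546    0.3639
  Δ         0.02312  -0.06937
  eq         0.2777    0.2945
  solve Keq expr → x = -0.02312; check Q = 0.092
Then add 0.05446 M of G.
Step 2:
                  G         D
  init       0.3322    0.2945
  Δ       -0.005464   0.01639
  eq         0.3267    0.3109
  solve Keq expr → x = 0.005464; check Q = 0.092
Then change container volume by factor 1.25 (V_new/V_old).
Step 3:
                  G         D
  init       0.2614    0.2487
  Δ        -0.01183   0.03548
  eq         0.2495    0.2842
  solve Keq expr → x = 0.01183; check Q = 0.092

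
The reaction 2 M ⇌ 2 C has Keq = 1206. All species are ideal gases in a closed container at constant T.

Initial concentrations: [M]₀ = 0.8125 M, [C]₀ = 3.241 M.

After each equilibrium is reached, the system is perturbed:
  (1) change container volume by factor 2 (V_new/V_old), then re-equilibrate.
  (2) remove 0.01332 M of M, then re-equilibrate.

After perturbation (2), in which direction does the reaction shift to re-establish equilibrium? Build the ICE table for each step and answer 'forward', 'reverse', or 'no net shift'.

Q₀ = 15.91 vs Keq = 1206 ⇒ Q<K, forward
Step 1:
                    M           C
  init         0.8125       3.241
  Δ            -0.699       0.699
  eq           0.1135        3.94
  solve Keq expr → x = 0.3495; check Q = 1206
Then change container volume by factor 2 (V_new/V_old).
Step 2:
                    M           C
  init        0.05673        1.97
  Δ                 0           0
  eq          0.05673        1.97
  solve Keq expr → x = 0; check Q = 1206
Then remove 0.01332 M of M.
Step 3:
                    M           C
  init        0.04341        1.97
  Δ           0.01295    -0.01295
  eq          0.05636       1.957
  solve Keq expr → x = -0.006474; check Q = 1206

Direction: reverse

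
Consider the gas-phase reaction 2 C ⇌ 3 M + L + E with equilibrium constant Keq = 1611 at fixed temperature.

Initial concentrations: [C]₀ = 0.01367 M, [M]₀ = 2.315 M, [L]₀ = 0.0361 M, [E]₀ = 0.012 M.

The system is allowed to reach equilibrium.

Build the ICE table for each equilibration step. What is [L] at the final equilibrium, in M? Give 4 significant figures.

Q₀ = 28.76 vs Keq = 1611 ⇒ Q<K, forward
Step 1:
                   C          M          L          E
  Initial    0.01367      2.315     0.0361      0.012
  Change    -0.01126     0.0169   0.005632   0.005632
  Equil     0.002407      2.332    0.04173    0.01763
  solve Keq expr → x = 0.005632; check Q = 1611

[L]_eq = 0.04173 M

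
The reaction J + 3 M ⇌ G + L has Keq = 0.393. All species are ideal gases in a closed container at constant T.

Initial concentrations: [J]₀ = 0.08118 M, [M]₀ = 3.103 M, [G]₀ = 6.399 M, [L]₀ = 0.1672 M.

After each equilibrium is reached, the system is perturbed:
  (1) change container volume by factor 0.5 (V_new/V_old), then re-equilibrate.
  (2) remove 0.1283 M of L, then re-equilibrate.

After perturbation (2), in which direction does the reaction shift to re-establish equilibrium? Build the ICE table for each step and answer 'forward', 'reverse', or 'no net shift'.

Q₀ = 0.4411 vs Keq = 0.393 ⇒ Q>K, reverse
Step 1:
                    J           M           G           L
  init        0.08118       3.103       6.399      0.1672
  Δ          0.005487     0.01646   -0.005487   -0.005487
  eq          0.08667       3.119       6.394      0.1617
  solve Keq expr → x = -0.005487; check Q = 0.393
Then change container volume by factor 0.5 (V_new/V_old).
Step 2:
                    J           M           G           L
  init         0.1733       6.239       12.79      0.3234
  Δ           -0.1056     -0.3167      0.1056      0.1056
  eq          0.06776       5.922       12.89       0.429
  solve Keq expr → x = 0.1056; check Q = 0.393
Then remove 0.1283 M of L.
Step 3:
                    J           M           G           L
  init        0.06776       5.922       12.89      0.3007
  Δ          -0.01635    -0.04905     0.01635     0.01635
  eq          0.05141       5.873       12.91      0.3171
  solve Keq expr → x = 0.01635; check Q = 0.393

Direction: forward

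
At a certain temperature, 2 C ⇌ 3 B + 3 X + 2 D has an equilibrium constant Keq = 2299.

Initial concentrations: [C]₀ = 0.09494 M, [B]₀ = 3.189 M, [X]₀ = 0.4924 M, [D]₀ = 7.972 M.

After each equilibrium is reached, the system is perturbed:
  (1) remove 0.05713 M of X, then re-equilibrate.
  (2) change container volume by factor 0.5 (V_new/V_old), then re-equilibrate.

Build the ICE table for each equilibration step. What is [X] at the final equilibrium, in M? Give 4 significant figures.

Q₀ = 2.7299e+04 vs Keq = 2299 ⇒ Q>K, reverse
Step 1:
                  C         B         X         D
  Initial   0.09494     3.189    0.4924     7.972
  Change    0.09108   -0.1366   -0.1366  -0.09108
  Equil       0.186     3.052    0.3558     7.881
  solve Keq expr → x = -0.04554; check Q = 2299
Then remove 0.05713 M of X.
Step 2:
                  C         B         X         D
  Initial     0.186     3.052    0.2987     7.881
  Change   -0.01913   0.02869   0.02869   0.01913
  Equil      0.1669     3.081    0.3273       7.9
  solve Keq expr → x = 0.009564; check Q = 2299
Then change container volume by factor 0.5 (V_new/V_old).
Step 3:
                  C         B         X         D
  Initial    0.3338     6.162    0.6547      15.8
  Change     0.2628   -0.3943   -0.3943   -0.2628
  Equil      0.5966     5.768    0.2604     15.54
  solve Keq expr → x = -0.1314; check Q = 2299

[X]_eq = 0.2604 M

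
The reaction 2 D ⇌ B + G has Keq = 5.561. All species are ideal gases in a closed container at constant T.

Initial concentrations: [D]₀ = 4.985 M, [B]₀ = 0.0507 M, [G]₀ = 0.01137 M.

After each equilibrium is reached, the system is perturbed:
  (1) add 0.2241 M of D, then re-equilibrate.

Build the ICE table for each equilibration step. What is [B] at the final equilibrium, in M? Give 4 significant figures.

Q₀ = 2.3197e-05 vs Keq = 5.561 ⇒ Q<K, forward
Step 1:
                   D          B          G
  I            4.985     0.0507    0.01137
  C           -4.102      2.051      2.051
  E           0.8829      2.102      2.062
  solve Keq expr → x = 2.051; check Q = 5.561
Then add 0.2241 M of D.
Step 2:
                   D          B          G
  I            1.107      2.102      2.062
  C          -0.1849    0.09245    0.09245
  E           0.9221      2.194      2.155
  solve Keq expr → x = 0.09245; check Q = 5.561

[B]_eq = 2.194 M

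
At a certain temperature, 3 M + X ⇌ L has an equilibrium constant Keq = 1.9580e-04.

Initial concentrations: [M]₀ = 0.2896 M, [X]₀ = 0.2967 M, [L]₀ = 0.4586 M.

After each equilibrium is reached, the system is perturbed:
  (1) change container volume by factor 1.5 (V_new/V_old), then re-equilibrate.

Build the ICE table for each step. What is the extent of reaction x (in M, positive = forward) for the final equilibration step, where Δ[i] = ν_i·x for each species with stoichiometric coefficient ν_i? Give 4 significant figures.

Q₀ = 63.64 vs Keq = 1.9580e-04 ⇒ Q>K, reverse
Step 1:
                  M         X         L
  Initial    0.2896    0.2967    0.4586
  Change      1.374    0.4579   -0.4579
  Equil       1.663    0.7546 6.7999e-04
  solve Keq expr → x = -0.4579; check Q = 1.9580e-04
Then change container volume by factor 1.5 (V_new/V_old).
Step 2:
                  M         X         L
  Initial     1.109    0.5031 4.5332e-04
  Change  9.5572e-04 3.1857e-04 -3.1857e-04
  Equil        1.11    0.5034 1.3475e-04
  solve Keq expr → x = -3.1857e-04; check Q = 1.9580e-04

x = -3.1857e-04 M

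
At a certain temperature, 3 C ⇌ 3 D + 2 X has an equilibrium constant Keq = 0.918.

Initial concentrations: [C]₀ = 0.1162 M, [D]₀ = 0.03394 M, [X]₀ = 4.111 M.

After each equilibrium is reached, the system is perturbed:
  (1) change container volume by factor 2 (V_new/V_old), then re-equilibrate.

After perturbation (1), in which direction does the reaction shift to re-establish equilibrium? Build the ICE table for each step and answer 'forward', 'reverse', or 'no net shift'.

Q₀ = 0.4211 vs Keq = 0.918 ⇒ Q<K, forward
Step 1:
                   C          D          X
  init        0.1162    0.03394      4.111
  Δ        -0.007278   0.007278   0.004852
  eq          0.1089    0.04122      4.116
  solve Keq expr → x = 0.002426; check Q = 0.918
Then change container volume by factor 2 (V_new/V_old).
Step 2:
                   C          D          X
  init       0.05446    0.02061      2.058
  Δ        -0.007534   0.007534   0.005023
  eq         0.04693    0.02814      2.063
  solve Keq expr → x = 0.002511; check Q = 0.918

Direction: forward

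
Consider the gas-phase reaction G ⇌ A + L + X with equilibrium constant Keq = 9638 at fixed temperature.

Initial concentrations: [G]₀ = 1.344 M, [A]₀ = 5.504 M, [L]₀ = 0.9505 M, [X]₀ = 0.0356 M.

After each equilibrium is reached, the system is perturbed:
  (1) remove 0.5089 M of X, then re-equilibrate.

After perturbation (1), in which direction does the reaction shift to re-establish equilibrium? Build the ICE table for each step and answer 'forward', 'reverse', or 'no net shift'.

Q₀ = 0.1386 vs Keq = 9638 ⇒ Q<K, forward
Step 1:
                    G           A           L           X
  Initial       1.344       5.504      0.9505      0.0356
  Change       -1.342       1.342       1.342       1.342
  Equil      0.002243       6.846       2.292       1.377
  solve Keq expr → x = 1.342; check Q = 9638
Then remove 0.5089 M of X.
Step 2:
                    G           A           L           X
  Initial    0.002243       6.846       2.292      0.8685
  Change  -8.2655e-04  8.2655e-04  8.2655e-04  8.2655e-04
  Equil      0.001416       6.847       2.293      0.8693
  solve Keq expr → x = 8.2655e-04; check Q = 9638

Direction: forward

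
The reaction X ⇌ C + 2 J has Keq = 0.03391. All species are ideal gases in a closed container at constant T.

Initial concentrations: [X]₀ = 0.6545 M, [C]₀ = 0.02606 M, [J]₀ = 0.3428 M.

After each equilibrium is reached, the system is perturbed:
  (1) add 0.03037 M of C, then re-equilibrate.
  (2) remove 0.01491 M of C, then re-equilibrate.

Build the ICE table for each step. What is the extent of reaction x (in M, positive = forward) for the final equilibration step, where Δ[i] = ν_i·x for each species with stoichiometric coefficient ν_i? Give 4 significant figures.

Q₀ = 0.004679 vs Keq = 0.03391 ⇒ Q<K, forward
Step 1:
                    X           C           J
  init         0.6545     0.02606      0.3428
  Δ          -0.06415     0.06415      0.1283
  eq           0.5904     0.09021      0.4711
  solve Keq expr → x = 0.06415; check Q = 0.03391
Then add 0.03037 M of C.
Step 2:
                    X           C           J
  init         0.5904      0.1206      0.4711
  Δ           0.01503    -0.01503    -0.03006
  eq           0.6054      0.1055       0.441
  solve Keq expr → x = -0.01503; check Q = 0.03391
Then remove 0.01491 M of C.
Step 3:
                    X           C           J
  init         0.6054     0.09063       0.441
  Δ         -0.007182    0.007182     0.01436
  eq           0.5982     0.09782      0.4554
  solve Keq expr → x = 0.007182; check Q = 0.03391

x = 0.007182 M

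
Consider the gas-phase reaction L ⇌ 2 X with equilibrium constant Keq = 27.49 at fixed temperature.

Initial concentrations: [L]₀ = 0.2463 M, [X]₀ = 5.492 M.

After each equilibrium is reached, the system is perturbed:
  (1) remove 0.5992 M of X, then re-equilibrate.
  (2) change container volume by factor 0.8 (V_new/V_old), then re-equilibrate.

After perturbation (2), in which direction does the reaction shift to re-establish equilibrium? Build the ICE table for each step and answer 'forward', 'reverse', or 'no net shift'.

Q₀ = 122.5 vs Keq = 27.49 ⇒ Q>K, reverse
Step 1:
                   L          X
  Initial     0.2463      5.492
  Change      0.4926    -0.9852
  Equil       0.7389      4.507
  solve Keq expr → x = -0.4926; check Q = 27.49
Then remove 0.5992 M of X.
Step 2:
                   L          X
  Initial     0.7389      3.908
  Change     -0.1157     0.2314
  Equil       0.6232      4.139
  solve Keq expr → x = 0.1157; check Q = 27.49
Then change container volume by factor 0.8 (V_new/V_old).
Step 3:
                   L          X
  Initial      0.779      5.174
  Change      0.1121    -0.2243
  Equil       0.8911      4.949
  solve Keq expr → x = -0.1121; check Q = 27.49

Direction: reverse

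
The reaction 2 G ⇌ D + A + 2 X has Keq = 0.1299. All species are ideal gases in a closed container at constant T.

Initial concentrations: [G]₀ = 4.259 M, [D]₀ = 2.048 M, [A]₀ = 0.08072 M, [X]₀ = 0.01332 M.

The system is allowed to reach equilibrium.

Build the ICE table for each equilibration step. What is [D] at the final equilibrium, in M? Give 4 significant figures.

[D]_eq = 2.535 M

Q₀ = 1.6170e-06 vs Keq = 0.1299 ⇒ Q<K, forward
Step 1:
                    G           D           A           X
  init          4.259       2.048     0.08072     0.01332
  Δ           -0.9738      0.4869      0.4869      0.9738
  eq            3.285       2.535      0.5676      0.9871
  solve Keq expr → x = 0.4869; check Q = 0.1299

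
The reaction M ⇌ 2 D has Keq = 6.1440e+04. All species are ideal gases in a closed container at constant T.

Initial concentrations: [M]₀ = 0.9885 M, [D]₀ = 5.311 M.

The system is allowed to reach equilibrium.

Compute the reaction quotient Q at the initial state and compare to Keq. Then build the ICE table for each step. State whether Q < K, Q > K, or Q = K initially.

Q₀ = 28.53; Q < K (proceeds forward)

Q₀ = 28.53 vs Keq = 6.1440e+04 ⇒ Q<K, forward
Step 1:
                  M         D
  Initial    0.9885     5.311
  Change    -0.9876     1.975
  Equil   8.6409e-04     7.286
  solve Keq expr → x = 0.9876; check Q = 6.1440e+04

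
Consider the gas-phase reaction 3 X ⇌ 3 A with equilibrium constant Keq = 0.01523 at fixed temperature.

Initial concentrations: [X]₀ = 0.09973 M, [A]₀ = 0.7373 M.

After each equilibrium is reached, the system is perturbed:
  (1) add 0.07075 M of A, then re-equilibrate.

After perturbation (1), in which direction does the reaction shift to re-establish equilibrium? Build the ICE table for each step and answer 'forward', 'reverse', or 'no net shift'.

Q₀ = 404.1 vs Keq = 0.01523 ⇒ Q>K, reverse
Step 1:
                   X          A
  I          0.09973     0.7373
  C            0.571     -0.571
  E           0.6708     0.1663
  solve Keq expr → x = -0.1903; check Q = 0.01523
Then add 0.07075 M of A.
Step 2:
                   X          A
  I           0.6708      0.237
  C           0.0567    -0.0567
  E           0.7275     0.1803
  solve Keq expr → x = -0.0189; check Q = 0.01523

Direction: reverse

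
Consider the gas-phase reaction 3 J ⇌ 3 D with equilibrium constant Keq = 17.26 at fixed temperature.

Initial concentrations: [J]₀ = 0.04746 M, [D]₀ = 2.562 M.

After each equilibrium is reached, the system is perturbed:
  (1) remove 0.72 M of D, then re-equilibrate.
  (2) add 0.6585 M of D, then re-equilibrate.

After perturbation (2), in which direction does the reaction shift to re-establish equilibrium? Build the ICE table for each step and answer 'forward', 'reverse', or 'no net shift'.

Q₀ = 1.5731e+05 vs Keq = 17.26 ⇒ Q>K, reverse
Step 1:
                  J         D
  I         0.04746     2.562
  C          0.6806   -0.6806
  E           0.728     1.881
  solve Keq expr → x = -0.2269; check Q = 17.26
Then remove 0.72 M of D.
Step 2:
                  J         D
  I           0.728     1.161
  C         -0.2009    0.2009
  E          0.5271     1.362
  solve Keq expr → x = 0.06696; check Q = 17.26
Then add 0.6585 M of D.
Step 3:
                  J         D
  I          0.5271     2.021
  C          0.1837   -0.1837
  E          0.7109     1.837
  solve Keq expr → x = -0.06124; check Q = 17.26

Direction: reverse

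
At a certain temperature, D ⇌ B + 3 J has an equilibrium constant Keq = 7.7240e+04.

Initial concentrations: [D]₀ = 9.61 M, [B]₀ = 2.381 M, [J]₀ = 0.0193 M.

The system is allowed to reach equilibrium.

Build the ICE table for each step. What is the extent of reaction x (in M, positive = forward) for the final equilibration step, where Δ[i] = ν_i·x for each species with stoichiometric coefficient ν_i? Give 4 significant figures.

x = 7.864 M

Q₀ = 1.7812e-06 vs Keq = 7.7240e+04 ⇒ Q<K, forward
Step 1:
                  D         B         J
  Initial      9.61     2.381    0.0193
  Change     -7.864     7.864     23.59
  Equil       1.746     10.25     23.61
  solve Keq expr → x = 7.864; check Q = 7.7240e+04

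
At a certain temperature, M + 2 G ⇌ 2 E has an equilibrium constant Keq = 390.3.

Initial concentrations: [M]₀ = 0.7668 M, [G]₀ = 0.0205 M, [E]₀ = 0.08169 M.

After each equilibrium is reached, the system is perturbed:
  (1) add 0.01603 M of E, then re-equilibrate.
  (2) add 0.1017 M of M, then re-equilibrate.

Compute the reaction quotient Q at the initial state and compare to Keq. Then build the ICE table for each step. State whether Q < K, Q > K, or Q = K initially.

Q₀ = 20.71; Q < K (proceeds forward)

Q₀ = 20.71 vs Keq = 390.3 ⇒ Q<K, forward
Step 1:
                    M           G           E
  Initial      0.7668      0.0205     0.08169
  Change    -0.007445    -0.01489     0.01489
  Equil        0.7594     0.00561     0.09658
  solve Keq expr → x = 0.007445; check Q = 390.3
Then add 0.01603 M of E.
Step 2:
                    M           G           E
  Initial      0.7594     0.00561      0.1126
  Change   4.3912e-04  8.7824e-04 -8.7824e-04
  Equil        0.7598    0.006488      0.1117
  solve Keq expr → x = -4.3912e-04; check Q = 390.3
Then add 0.1017 M of M.
Step 3:
                    M           G           E
  Initial      0.8615    0.006488      0.1117
  Change  -1.8697e-04 -3.7394e-04  3.7394e-04
  Equil        0.8613    0.006114      0.1121
  solve Keq expr → x = 1.8697e-04; check Q = 390.3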